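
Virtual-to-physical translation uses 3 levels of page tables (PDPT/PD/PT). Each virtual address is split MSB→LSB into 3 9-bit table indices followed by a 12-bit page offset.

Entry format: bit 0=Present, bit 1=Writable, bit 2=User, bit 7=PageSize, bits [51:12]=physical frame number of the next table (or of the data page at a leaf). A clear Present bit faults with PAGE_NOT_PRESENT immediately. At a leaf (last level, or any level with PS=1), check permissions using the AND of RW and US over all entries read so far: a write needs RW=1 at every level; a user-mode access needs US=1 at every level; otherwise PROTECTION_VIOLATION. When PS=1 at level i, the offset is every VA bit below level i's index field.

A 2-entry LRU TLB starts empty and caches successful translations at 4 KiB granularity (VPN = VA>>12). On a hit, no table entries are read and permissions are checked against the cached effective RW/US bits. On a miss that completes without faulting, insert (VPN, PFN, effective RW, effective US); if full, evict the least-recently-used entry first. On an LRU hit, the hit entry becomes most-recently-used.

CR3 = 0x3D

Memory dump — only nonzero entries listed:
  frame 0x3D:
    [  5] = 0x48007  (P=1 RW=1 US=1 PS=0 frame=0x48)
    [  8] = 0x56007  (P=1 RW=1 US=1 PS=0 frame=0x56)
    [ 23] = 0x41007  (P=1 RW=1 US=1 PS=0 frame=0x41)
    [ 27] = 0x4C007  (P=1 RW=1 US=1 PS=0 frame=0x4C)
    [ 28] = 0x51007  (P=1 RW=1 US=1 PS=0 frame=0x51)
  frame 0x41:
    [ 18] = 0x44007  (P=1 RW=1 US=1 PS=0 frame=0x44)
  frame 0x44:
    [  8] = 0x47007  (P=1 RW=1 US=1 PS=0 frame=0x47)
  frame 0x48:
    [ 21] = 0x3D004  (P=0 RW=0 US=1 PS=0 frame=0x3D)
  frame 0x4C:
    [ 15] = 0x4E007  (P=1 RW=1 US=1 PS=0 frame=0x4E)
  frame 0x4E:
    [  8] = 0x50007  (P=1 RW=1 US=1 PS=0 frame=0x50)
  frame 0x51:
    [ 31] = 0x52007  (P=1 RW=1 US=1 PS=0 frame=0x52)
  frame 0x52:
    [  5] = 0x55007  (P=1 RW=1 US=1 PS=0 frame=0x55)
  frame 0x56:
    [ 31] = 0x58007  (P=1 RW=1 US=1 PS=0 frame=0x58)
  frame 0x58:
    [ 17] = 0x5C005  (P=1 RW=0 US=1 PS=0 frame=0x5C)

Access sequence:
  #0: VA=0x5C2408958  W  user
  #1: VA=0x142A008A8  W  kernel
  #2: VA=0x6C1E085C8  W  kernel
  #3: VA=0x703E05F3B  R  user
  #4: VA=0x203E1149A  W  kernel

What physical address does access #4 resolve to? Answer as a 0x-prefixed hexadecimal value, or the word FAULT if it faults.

Trace:
#0 VA=0x5C2408958 (w,user):
  L0 @0x3D[23] → 0x41007  P=1,RW=1,US=1,PS=0
  L1 @0x41[18] → 0x44007  P=1,RW=1,US=1,PS=0
  L2 @0x44[8] → 0x47007  P=1,RW=1,US=1,PS=0
  → PA=0x47958  (3 entries read)
#1 VA=0x142A008A8 (w,kernel):
  L0 @0x3D[5] → 0x48007  P=1,RW=1,US=1,PS=0
  L1 @0x48[21] → 0x3D004  P=0,RW=0,US=1,PS=0
  → PAGE_NOT_PRESENT  (2 entries read)
#2 VA=0x6C1E085C8 (w,kernel):
  L0 @0x3D[27] → 0x4C007  P=1,RW=1,US=1,PS=0
  L1 @0x4C[15] → 0x4E007  P=1,RW=1,US=1,PS=0
  L2 @0x4E[8] → 0x50007  P=1,RW=1,US=1,PS=0
  → PA=0x505C8  (3 entries read)
#3 VA=0x703E05F3B (r,user):
  L0 @0x3D[28] → 0x51007  P=1,RW=1,US=1,PS=0
  L1 @0x51[31] → 0x52007  P=1,RW=1,US=1,PS=0
  L2 @0x52[5] → 0x55007  P=1,RW=1,US=1,PS=0
  → PA=0x55F3B  (3 entries read)
#4 VA=0x203E1149A (w,kernel):
  L0 @0x3D[8] → 0x56007  P=1,RW=1,US=1,PS=0
  L1 @0x56[31] → 0x58007  P=1,RW=1,US=1,PS=0
  L2 @0x58[17] → 0x5C005  P=1,RW=0,US=1,PS=0
  → PROTECTION_VIOLATION  (3 entries read)

Access #4 PA: FAULT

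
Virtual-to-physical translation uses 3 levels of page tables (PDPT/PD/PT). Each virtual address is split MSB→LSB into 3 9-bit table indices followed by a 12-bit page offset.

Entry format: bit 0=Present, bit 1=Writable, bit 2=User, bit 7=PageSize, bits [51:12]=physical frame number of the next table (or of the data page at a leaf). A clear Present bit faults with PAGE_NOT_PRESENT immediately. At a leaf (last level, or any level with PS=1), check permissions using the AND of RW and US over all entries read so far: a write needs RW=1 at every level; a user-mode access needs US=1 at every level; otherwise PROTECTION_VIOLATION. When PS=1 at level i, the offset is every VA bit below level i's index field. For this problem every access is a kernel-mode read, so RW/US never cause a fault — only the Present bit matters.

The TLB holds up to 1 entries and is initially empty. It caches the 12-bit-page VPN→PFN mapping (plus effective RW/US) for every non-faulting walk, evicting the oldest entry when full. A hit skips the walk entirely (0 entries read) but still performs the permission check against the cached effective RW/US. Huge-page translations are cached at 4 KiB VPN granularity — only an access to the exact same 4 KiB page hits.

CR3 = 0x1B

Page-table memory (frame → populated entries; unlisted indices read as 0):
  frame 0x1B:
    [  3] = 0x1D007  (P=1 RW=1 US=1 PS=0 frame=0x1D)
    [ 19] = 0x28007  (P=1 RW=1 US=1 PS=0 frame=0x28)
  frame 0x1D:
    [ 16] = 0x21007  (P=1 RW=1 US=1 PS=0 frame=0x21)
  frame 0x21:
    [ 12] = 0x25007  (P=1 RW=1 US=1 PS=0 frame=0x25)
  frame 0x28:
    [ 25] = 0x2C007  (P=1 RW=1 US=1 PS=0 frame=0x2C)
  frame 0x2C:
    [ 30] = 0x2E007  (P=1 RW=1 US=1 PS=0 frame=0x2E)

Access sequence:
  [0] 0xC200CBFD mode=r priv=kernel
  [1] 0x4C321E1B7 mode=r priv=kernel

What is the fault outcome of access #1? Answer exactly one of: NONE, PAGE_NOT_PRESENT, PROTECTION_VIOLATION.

Walk each access:
#0 VA=0xC200CBFD (r,kernel):
  lvl0: tbl 0x1B, slot 3 ⇒ 0x1D007 (P1/RW1/US1/PS0)
  lvl1: tbl 0x1D, slot 16 ⇒ 0x21007 (P1/RW1/US1/PS0)
  lvl2: tbl 0x21, slot 12 ⇒ 0x25007 (P1/RW1/US1/PS0)
  → PA=0x25BFD  (3 entries read)
#1 VA=0x4C321E1B7 (r,kernel):
  lvl0: tbl 0x1B, slot 19 ⇒ 0x28007 (P1/RW1/US1/PS0)
  lvl1: tbl 0x28, slot 25 ⇒ 0x2C007 (P1/RW1/US1/PS0)
  lvl2: tbl 0x2C, slot 30 ⇒ 0x2E007 (P1/RW1/US1/PS0)
  → PA=0x2E1B7  (3 entries read)

Access #1 fault: NONE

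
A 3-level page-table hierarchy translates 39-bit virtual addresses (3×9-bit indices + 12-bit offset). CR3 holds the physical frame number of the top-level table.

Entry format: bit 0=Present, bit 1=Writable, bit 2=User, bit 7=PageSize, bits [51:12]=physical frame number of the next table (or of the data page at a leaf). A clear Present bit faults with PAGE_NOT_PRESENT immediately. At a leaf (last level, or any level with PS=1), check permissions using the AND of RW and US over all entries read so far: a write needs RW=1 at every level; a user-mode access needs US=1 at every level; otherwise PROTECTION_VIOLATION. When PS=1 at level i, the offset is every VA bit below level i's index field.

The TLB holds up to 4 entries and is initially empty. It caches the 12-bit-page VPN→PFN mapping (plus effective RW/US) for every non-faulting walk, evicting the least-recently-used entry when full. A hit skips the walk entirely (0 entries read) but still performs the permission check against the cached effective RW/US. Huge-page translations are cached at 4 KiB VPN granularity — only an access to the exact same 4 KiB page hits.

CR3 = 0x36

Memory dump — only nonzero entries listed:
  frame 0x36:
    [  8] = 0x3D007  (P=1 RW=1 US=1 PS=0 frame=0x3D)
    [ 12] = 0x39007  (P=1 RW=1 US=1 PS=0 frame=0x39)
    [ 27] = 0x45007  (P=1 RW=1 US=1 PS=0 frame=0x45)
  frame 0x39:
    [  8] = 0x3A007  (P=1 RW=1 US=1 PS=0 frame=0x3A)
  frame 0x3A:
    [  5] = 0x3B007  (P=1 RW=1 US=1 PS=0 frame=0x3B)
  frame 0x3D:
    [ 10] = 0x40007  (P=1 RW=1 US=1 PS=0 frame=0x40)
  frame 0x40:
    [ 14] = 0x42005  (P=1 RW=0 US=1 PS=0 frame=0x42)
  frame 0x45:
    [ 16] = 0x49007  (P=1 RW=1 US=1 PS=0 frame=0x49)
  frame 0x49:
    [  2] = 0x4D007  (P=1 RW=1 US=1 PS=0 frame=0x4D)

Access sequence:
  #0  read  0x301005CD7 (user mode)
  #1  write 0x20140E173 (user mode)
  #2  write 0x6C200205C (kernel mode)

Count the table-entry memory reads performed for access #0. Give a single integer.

Trace:
#0 VA=0x301005CD7 (r,user):
  L0: frame=0x36 idx=12 entry=0x39007 [P=1 RW=1 US=1 PS=0]
  L1: frame=0x39 idx=8 entry=0x3A007 [P=1 RW=1 US=1 PS=0]
  L2: frame=0x3A idx=5 entry=0x3B007 [P=1 RW=1 US=1 PS=0]
  ✓ 0x3BCD7  — 3 lookups
#1 VA=0x20140E173 (w,user):
  L0: frame=0x36 idx=8 entry=0x3D007 [P=1 RW=1 US=1 PS=0]
  L1: frame=0x3D idx=10 entry=0x40007 [P=1 RW=1 US=1 PS=0]
  L2: frame=0x40 idx=14 entry=0x42005 [P=1 RW=0 US=1 PS=0]
  ⇒ fault: PROTECTION_VIOLATION  — 3 lookups
#2 VA=0x6C200205C (w,kernel):
  L0: frame=0x36 idx=27 entry=0x45007 [P=1 RW=1 US=1 PS=0]
  L1: frame=0x45 idx=16 entry=0x49007 [P=1 RW=1 US=1 PS=0]
  L2: frame=0x49 idx=2 entry=0x4D007 [P=1 RW=1 US=1 PS=0]
  ✓ 0x4D05C  — 3 lookups

Entries read for #0: 3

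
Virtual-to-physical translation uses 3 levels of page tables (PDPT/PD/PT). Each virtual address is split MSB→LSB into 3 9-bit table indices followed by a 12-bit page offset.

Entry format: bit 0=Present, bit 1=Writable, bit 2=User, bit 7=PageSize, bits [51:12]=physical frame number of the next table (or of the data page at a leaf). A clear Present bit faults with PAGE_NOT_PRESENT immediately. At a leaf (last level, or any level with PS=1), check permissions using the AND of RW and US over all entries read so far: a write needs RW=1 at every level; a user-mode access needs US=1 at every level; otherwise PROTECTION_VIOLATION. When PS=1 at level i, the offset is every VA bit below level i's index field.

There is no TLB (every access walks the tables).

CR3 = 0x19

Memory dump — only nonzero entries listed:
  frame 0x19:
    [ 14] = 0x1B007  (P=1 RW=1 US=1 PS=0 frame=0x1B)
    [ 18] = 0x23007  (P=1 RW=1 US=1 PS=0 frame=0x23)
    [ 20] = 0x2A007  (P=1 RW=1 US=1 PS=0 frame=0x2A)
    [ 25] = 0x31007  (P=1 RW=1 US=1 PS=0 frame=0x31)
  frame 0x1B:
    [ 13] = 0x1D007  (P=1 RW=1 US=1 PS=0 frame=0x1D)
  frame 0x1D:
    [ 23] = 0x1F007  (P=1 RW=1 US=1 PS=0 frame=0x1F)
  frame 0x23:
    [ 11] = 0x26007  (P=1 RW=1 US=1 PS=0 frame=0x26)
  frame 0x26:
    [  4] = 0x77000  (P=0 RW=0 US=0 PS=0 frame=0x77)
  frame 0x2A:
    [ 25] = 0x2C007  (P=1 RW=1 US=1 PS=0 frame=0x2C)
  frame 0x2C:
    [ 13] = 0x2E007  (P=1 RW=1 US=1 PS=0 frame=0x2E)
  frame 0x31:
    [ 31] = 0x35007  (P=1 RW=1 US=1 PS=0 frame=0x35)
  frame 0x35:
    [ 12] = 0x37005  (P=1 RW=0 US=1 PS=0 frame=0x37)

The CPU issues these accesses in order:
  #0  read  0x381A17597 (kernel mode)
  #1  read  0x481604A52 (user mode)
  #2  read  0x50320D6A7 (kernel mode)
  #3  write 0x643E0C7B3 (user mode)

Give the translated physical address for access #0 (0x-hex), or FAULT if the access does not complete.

Trace:
#0 VA=0x381A17597 (r,kernel):
  L0 @0x19[14] → 0x1B007  P=1,RW=1,US=1,PS=0
  L1 @0x1B[13] → 0x1D007  P=1,RW=1,US=1,PS=0
  L2 @0x1D[23] → 0x1F007  P=1,RW=1,US=1,PS=0
  → PA=0x1F597  (3 entries read)
#1 VA=0x481604A52 (r,user):
  L0 @0x19[18] → 0x23007  P=1,RW=1,US=1,PS=0
  L1 @0x23[11] → 0x26007  P=1,RW=1,US=1,PS=0
  L2 @0x26[4] → 0x77000  P=0,RW=0,US=0,PS=0
  ⇒ fault: PAGE_NOT_PRESENT  — 3 lookups
#2 VA=0x50320D6A7 (r,kernel):
  L0 @0x19[20] → 0x2A007  P=1,RW=1,US=1,PS=0
  L1 @0x2A[25] → 0x2C007  P=1,RW=1,US=1,PS=0
  L2 @0x2C[13] → 0x2E007  P=1,RW=1,US=1,PS=0
  → PA=0x2E6A7  (3 entries read)
#3 VA=0x643E0C7B3 (w,user):
  L0 @0x19[25] → 0x31007  P=1,RW=1,US=1,PS=0
  L1 @0x31[31] → 0x35007  P=1,RW=1,US=1,PS=0
  L2 @0x35[12] → 0x37005  P=1,RW=0,US=1,PS=0
  ⇒ fault: PROTECTION_VIOLATION  — 3 lookups

Access #0 PA: 0x1F597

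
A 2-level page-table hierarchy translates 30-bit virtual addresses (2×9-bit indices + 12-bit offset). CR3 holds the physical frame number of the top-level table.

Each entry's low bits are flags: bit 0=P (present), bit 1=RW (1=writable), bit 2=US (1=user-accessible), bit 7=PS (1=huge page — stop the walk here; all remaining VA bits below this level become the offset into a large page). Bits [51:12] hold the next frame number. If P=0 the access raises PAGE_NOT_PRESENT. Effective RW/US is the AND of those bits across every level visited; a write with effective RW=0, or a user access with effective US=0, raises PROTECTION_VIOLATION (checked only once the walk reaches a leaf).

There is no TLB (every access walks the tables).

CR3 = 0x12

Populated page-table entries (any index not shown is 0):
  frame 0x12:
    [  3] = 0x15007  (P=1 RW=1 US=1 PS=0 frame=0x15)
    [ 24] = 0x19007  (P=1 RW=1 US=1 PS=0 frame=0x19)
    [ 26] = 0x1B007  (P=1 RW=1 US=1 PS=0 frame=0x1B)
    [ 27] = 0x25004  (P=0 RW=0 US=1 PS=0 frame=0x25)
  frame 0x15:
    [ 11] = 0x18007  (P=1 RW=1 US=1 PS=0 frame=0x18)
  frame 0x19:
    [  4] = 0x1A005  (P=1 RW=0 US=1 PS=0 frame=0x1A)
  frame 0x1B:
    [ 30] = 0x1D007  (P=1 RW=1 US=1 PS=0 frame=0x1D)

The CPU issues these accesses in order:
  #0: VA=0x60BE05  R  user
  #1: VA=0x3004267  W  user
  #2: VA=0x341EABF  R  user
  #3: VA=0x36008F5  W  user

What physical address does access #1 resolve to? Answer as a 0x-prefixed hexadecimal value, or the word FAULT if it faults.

Walk each access:
#0 VA=0x60BE05 (r,user):
  [0] read 0x12 idx=3: raw=0x15007 flags P=1 W=1 U=1 S=0
  [1] read 0x15 idx=11: raw=0x18007 flags P=1 W=1 U=1 S=0
  → PA=0x18E05  (2 entries read)
#1 VA=0x3004267 (w,user):
  [0] read 0x12 idx=24: raw=0x19007 flags P=1 W=1 U=1 S=0
  [1] read 0x19 idx=4: raw=0x1A005 flags P=1 W=0 U=1 S=0
  ✗ PROTECTION_VIOLATION  [2 reads]
#2 VA=0x341EABF (r,user):
  [0] read 0x12 idx=26: raw=0x1B007 flags P=1 W=1 U=1 S=0
  [1] read 0x1B idx=30: raw=0x1D007 flags P=1 W=1 U=1 S=0
  → PA=0x1DABF  (2 entries read)
#3 VA=0x36008F5 (w,user):
  [0] read 0x12 idx=27: raw=0x25004 flags P=0 W=0 U=1 S=0
  ✗ PAGE_NOT_PRESENT  [1 reads]

Access #1 PA: FAULT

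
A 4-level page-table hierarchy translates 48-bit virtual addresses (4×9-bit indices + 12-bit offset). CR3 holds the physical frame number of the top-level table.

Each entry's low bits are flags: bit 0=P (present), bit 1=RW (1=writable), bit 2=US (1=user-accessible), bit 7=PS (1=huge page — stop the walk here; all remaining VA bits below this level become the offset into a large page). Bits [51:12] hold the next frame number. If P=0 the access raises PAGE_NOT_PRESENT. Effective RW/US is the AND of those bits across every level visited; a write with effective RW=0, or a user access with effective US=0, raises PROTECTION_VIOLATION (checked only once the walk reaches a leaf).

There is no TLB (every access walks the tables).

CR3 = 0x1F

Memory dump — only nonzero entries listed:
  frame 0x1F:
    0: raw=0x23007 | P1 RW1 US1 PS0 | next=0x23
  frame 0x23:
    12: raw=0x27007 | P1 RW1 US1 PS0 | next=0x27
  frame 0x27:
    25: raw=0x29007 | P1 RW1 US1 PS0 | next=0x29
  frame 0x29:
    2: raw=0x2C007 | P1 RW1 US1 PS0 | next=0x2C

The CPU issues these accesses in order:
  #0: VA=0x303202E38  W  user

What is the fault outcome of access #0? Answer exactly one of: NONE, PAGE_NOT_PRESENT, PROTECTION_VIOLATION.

Trace:
#0 VA=0x303202E38 (w,user):
  L0: frame=0x1F idx=0 entry=0x23007 [P=1 RW=1 US=1 PS=0]
  L1: frame=0x23 idx=12 entry=0x27007 [P=1 RW=1 US=1 PS=0]
  L2: frame=0x27 idx=25 entry=0x29007 [P=1 RW=1 US=1 PS=0]
  L3: frame=0x29 idx=2 entry=0x2C007 [P=1 RW=1 US=1 PS=0]
  ✓ 0x2CE38  — 4 lookups

Access #0 fault: NONE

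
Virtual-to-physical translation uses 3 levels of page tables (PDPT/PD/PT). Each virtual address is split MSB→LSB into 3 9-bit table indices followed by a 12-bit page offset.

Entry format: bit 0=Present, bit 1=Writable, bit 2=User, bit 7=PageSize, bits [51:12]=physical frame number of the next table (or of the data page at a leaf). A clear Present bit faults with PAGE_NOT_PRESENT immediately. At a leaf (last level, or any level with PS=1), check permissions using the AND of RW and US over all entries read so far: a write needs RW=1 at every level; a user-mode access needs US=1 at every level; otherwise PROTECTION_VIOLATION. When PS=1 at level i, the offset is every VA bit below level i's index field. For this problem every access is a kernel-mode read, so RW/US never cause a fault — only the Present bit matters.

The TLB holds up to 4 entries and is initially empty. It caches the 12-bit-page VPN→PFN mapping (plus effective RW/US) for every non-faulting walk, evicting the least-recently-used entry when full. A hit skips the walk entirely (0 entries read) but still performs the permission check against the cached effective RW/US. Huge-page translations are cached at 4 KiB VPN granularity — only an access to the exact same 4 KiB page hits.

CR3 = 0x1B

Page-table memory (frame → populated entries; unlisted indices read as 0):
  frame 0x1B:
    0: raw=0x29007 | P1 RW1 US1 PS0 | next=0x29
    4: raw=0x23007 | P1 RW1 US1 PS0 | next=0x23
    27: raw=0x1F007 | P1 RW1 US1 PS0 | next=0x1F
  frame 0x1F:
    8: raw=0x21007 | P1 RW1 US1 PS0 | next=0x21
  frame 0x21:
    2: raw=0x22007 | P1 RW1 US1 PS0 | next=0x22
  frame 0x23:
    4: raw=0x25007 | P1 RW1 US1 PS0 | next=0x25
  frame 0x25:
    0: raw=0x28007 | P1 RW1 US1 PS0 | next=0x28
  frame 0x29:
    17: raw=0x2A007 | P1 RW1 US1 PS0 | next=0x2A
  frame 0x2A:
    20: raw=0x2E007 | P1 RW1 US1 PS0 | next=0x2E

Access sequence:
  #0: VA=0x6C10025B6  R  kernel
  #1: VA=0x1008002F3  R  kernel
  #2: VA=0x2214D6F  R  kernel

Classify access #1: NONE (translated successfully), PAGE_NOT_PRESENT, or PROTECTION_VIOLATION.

Per-access translation:
#0 VA=0x6C10025B6 (r,kernel):
  L0 @0x1B[27] → 0x1F007  P=1,RW=1,US=1,PS=0
  L1 @0x1F[8] → 0x21007  P=1,RW=1,US=1,PS=0
  L2 @0x21[2] → 0x22007  P=1,RW=1,US=1,PS=0
  ⇒ phys 0x225B6  [3 reads]
#1 VA=0x1008002F3 (r,kernel):
  L0 @0x1B[4] → 0x23007  P=1,RW=1,US=1,PS=0
  L1 @0x23[4] → 0x25007  P=1,RW=1,US=1,PS=0
  L2 @0x25[0] → 0x28007  P=1,RW=1,US=1,PS=0
  ⇒ phys 0x282F3  [3 reads]
#2 VA=0x2214D6F (r,kernel):
  L0 @0x1B[0] → 0x29007  P=1,RW=1,US=1,PS=0
  L1 @0x29[17] → 0x2A007  P=1,RW=1,US=1,PS=0
  L2 @0x2A[20] → 0x2E007  P=1,RW=1,US=1,PS=0
  ⇒ phys 0x2ED6F  [3 reads]

Access #1 fault: NONE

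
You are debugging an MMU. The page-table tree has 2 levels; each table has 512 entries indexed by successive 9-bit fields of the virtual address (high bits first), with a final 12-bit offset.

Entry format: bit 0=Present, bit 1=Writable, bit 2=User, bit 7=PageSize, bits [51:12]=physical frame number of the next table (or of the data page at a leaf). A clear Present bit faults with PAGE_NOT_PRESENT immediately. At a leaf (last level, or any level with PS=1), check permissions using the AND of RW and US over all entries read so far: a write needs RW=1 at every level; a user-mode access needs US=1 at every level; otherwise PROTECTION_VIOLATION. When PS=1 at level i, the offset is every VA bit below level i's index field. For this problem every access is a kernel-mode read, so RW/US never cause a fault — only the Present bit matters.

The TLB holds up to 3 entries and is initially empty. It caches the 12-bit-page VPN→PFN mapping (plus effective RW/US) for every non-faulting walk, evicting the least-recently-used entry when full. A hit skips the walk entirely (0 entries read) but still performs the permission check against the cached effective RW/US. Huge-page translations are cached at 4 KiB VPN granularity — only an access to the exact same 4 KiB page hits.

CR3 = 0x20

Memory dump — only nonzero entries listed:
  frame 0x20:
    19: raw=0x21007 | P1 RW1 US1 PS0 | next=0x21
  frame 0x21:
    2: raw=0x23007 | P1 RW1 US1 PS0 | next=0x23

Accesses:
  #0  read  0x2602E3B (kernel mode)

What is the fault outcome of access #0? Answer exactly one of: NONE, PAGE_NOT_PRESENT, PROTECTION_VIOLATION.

Trace:
#0 VA=0x2602E3B (r,kernel):
  lvl0: tbl 0x20, slot 19 ⇒ 0x21007 (P1/RW1/US1/PS0)
  lvl1: tbl 0x21, slot 2 ⇒ 0x23007 (P1/RW1/US1/PS0)
  ⇒ phys 0x23E3B  [2 reads]

Access #0 fault: NONE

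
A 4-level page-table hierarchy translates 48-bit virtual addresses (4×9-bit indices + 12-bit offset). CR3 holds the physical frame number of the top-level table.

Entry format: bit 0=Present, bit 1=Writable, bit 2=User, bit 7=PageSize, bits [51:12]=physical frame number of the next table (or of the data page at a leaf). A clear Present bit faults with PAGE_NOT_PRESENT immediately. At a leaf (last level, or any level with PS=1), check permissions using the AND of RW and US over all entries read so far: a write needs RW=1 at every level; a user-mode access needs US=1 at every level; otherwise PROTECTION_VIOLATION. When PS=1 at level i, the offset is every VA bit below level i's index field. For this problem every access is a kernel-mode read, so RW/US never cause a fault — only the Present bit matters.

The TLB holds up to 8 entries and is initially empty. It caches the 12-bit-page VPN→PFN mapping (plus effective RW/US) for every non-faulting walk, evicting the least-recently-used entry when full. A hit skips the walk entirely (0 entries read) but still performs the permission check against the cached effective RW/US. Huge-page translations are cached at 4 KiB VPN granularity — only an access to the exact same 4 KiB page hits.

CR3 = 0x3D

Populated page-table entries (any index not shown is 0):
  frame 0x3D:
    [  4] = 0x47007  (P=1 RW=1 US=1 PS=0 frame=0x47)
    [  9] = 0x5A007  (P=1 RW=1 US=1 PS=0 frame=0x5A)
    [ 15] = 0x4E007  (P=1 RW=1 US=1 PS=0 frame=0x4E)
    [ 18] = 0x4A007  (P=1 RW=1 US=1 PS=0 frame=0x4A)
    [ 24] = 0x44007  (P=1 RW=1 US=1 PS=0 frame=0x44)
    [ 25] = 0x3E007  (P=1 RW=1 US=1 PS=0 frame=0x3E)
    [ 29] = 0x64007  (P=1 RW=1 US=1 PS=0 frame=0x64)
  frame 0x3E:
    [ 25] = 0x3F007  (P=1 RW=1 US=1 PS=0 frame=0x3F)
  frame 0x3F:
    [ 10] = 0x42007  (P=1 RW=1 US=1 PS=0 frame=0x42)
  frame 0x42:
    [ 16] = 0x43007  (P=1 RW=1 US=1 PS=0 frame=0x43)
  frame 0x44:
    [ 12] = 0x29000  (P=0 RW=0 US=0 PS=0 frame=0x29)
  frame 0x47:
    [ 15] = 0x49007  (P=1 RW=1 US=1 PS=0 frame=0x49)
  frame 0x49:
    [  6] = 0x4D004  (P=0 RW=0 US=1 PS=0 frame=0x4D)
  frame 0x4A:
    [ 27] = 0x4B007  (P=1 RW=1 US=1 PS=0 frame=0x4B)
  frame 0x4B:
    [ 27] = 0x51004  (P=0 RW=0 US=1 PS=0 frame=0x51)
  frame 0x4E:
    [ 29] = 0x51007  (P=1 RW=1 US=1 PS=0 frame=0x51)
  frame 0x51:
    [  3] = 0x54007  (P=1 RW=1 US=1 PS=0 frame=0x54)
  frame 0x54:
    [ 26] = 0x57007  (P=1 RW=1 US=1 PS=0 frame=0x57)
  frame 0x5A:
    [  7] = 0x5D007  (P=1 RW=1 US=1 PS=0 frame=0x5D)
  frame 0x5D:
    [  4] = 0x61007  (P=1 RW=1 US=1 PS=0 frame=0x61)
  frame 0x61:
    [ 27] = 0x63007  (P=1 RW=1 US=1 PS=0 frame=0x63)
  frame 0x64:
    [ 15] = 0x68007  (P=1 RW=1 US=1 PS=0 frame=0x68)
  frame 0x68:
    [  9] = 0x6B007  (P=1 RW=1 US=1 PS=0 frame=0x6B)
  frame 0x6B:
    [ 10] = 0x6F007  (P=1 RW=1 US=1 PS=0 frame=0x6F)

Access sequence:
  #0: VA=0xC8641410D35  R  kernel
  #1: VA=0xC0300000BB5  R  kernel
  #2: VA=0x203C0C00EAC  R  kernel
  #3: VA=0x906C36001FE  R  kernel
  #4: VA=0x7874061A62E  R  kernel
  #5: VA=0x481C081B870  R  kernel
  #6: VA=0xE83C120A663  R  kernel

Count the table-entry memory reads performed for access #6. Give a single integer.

Per-access translation:
#0 VA=0xC8641410D35 (r,kernel):
  L0 @0x3D[25] → 0x3E007  P=1,RW=1,US=1,PS=0
  L1 @0x3E[25] → 0x3F007  P=1,RW=1,US=1,PS=0
  L2 @0x3F[10] → 0x42007  P=1,RW=1,US=1,PS=0
  L3 @0x42[16] → 0x43007  P=1,RW=1,US=1,PS=0
  ⇒ phys 0x43D35  [4 reads]
#1 VA=0xC0300000BB5 (r,kernel):
  L0 @0x3D[24] → 0x44007  P=1,RW=1,US=1,PS=0
  L1 @0x44[12] → 0x29000  P=0,RW=0,US=0,PS=0
  ⇒ fault: PAGE_NOT_PRESENT  — 2 lookups
#2 VA=0x203C0C00EAC (r,kernel):
  L0 @0x3D[4] → 0x47007  P=1,RW=1,US=1,PS=0
  L1 @0x47[15] → 0x49007  P=1,RW=1,US=1,PS=0
  L2 @0x49[6] → 0x4D004  P=0,RW=0,US=1,PS=0
  ⇒ fault: PAGE_NOT_PRESENT  — 3 lookups
#3 VA=0x906C36001FE (r,kernel):
  L0 @0x3D[18] → 0x4A007  P=1,RW=1,US=1,PS=0
  L1 @0x4A[27] → 0x4B007  P=1,RW=1,US=1,PS=0
  L2 @0x4B[27] → 0x51004  P=0,RW=0,US=1,PS=0
  ⇒ fault: PAGE_NOT_PRESENT  — 3 lookups
#4 VA=0x7874061A62E (r,kernel):
  L0 @0x3D[15] → 0x4E007  P=1,RW=1,US=1,PS=0
  L1 @0x4E[29] → 0x51007  P=1,RW=1,US=1,PS=0
  L2 @0x51[3] → 0x54007  P=1,RW=1,US=1,PS=0
  L3 @0x54[26] → 0x57007  P=1,RW=1,US=1,PS=0
  ⇒ phys 0x5762E  [4 reads]
#5 VA=0x481C081B870 (r,kernel):
  L0 @0x3D[9] → 0x5A007  P=1,RW=1,US=1,PS=0
  L1 @0x5A[7] → 0x5D007  P=1,RW=1,US=1,PS=0
  L2 @0x5D[4] → 0x61007  P=1,RW=1,US=1,PS=0
  L3 @0x61[27] → 0x63007  P=1,RW=1,US=1,PS=0
  ⇒ phys 0x63870  [4 reads]
#6 VA=0xE83C120A663 (r,kernel):
  L0 @0x3D[29] → 0x64007  P=1,RW=1,US=1,PS=0
  L1 @0x64[15] → 0x68007  P=1,RW=1,US=1,PS=0
  L2 @0x68[9] → 0x6B007  P=1,RW=1,US=1,PS=0
  L3 @0x6B[10] → 0x6F007  P=1,RW=1,US=1,PS=0
  ⇒ phys 0x6F663  [4 reads]

Entries read for #6: 4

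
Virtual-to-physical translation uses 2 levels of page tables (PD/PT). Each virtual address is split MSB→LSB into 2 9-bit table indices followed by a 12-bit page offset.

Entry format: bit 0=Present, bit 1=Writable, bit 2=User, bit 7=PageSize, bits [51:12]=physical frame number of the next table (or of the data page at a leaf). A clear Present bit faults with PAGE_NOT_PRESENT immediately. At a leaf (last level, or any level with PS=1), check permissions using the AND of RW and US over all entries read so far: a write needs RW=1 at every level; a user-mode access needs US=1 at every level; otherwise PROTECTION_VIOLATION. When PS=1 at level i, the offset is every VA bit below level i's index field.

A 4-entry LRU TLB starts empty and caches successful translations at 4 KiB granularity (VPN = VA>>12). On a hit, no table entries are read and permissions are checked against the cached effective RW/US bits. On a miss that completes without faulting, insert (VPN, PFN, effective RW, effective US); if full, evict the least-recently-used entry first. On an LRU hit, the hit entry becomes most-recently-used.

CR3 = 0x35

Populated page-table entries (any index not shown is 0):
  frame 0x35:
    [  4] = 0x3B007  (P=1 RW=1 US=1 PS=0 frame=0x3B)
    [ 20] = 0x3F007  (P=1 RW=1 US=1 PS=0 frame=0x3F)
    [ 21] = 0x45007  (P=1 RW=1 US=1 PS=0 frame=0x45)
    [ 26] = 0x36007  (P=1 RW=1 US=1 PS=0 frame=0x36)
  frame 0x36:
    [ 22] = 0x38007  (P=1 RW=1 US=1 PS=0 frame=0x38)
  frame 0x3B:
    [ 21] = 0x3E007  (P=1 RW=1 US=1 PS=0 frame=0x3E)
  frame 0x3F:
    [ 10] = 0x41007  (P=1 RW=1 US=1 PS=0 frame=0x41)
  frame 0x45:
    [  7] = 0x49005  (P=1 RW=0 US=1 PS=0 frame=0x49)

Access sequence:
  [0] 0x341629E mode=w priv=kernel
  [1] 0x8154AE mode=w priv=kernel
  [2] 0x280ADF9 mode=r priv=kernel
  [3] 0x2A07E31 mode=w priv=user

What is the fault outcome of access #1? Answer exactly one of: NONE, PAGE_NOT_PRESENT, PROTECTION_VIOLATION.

Walk each access:
#0 VA=0x341629E (w,kernel):
  lvl0: tbl 0x35, slot 26 ⇒ 0x36007 (P1/RW1/US1/PS0)
  lvl1: tbl 0x36, slot 22 ⇒ 0x38007 (P1/RW1/US1/PS0)
  ⇒ phys 0x3829E  [2 reads]
#1 VA=0x8154AE (w,kernel):
  lvl0: tbl 0x35, slot 4 ⇒ 0x3B007 (P1/RW1/US1/PS0)
  lvl1: tbl 0x3B, slot 21 ⇒ 0x3E007 (P1/RW1/US1/PS0)
  ⇒ phys 0x3E4AE  [2 reads]
#2 VA=0x280ADF9 (r,kernel):
  lvl0: tbl 0x35, slot 20 ⇒ 0x3F007 (P1/RW1/US1/PS0)
  lvl1: tbl 0x3F, slot 10 ⇒ 0x41007 (P1/RW1/US1/PS0)
  ⇒ phys 0x41DF9  [2 reads]
#3 VA=0x2A07E31 (w,user):
  lvl0: tbl 0x35, slot 21 ⇒ 0x45007 (P1/RW1/US1/PS0)
  lvl1: tbl 0x45, slot 7 ⇒ 0x49005 (P1/RW0/US1/PS0)
  → PROTECTION_VIOLATION  (2 entries read)

Access #1 fault: NONE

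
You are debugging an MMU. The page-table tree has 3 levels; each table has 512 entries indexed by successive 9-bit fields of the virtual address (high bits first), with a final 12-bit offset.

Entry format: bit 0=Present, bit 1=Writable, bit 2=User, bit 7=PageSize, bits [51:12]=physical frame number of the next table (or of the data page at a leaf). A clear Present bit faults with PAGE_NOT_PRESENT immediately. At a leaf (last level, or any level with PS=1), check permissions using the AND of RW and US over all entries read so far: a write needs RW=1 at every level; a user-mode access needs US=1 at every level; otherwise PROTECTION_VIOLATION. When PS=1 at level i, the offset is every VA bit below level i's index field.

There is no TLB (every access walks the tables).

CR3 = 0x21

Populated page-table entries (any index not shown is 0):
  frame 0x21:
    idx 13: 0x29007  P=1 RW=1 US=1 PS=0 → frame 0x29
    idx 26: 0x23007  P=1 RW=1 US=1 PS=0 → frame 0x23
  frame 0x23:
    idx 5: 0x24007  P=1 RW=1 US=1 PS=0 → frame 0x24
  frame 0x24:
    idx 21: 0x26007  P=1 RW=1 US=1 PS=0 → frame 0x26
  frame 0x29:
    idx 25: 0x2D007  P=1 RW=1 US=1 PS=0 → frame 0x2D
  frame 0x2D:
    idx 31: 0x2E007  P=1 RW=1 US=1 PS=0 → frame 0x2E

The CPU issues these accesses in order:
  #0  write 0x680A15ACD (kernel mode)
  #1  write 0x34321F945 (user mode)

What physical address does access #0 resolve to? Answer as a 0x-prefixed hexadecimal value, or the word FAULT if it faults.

Walk each access:
#0 VA=0x680A15ACD (w,kernel):
  L0 @0x21[26] → 0x23007  P=1,RW=1,US=1,PS=0
  L1 @0x23[5] → 0x24007  P=1,RW=1,US=1,PS=0
  L2 @0x24[21] → 0x26007  P=1,RW=1,US=1,PS=0
  ⇒ phys 0x26ACD  [3 reads]
#1 VA=0x34321F945 (w,user):
  L0 @0x21[13] → 0x29007  P=1,RW=1,US=1,PS=0
  L1 @0x29[25] → 0x2D007  P=1,RW=1,US=1,PS=0
  L2 @0x2D[31] → 0x2E007  P=1,RW=1,US=1,PS=0
  ⇒ phys 0x2E945  [3 reads]

Access #0 PA: 0x26ACD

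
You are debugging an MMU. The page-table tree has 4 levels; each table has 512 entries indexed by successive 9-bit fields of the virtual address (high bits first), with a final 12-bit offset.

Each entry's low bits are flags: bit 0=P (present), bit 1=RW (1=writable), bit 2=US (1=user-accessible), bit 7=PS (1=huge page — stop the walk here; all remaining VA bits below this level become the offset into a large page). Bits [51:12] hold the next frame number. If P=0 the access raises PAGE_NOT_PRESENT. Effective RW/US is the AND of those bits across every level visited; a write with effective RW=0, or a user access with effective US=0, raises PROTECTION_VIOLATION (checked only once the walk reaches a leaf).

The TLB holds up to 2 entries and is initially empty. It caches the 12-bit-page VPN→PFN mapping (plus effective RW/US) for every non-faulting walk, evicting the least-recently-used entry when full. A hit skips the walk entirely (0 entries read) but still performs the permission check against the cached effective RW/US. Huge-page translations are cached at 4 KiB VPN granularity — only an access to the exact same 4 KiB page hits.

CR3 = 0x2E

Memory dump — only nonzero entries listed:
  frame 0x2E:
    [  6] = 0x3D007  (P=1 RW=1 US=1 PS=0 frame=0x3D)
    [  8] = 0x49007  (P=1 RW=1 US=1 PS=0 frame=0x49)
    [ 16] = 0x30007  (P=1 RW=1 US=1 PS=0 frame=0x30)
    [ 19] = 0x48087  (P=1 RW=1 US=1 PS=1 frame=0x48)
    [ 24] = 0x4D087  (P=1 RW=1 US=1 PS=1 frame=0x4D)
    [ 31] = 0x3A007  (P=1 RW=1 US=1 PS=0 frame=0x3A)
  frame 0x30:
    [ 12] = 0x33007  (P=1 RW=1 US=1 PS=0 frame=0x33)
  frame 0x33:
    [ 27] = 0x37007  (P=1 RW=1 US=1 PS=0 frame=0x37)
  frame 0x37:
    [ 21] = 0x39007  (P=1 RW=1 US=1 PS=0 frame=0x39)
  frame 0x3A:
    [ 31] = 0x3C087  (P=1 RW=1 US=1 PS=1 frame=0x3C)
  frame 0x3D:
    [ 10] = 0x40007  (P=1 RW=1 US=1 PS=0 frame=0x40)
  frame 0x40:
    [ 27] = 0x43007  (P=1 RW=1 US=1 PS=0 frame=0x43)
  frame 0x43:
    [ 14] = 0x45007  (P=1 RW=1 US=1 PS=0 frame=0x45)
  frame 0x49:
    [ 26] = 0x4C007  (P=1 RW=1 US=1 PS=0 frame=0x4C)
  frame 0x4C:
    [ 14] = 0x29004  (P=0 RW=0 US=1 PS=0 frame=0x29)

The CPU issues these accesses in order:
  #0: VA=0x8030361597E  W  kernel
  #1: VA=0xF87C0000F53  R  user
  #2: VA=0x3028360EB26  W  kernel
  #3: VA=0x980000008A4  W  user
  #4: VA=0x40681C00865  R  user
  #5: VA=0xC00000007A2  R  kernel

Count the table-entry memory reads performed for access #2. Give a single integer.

Per-access translation:
#0 VA=0x8030361597E (w,kernel):
  L0 @0x2E[16] → 0x30007  P=1,RW=1,US=1,PS=0
  L1 @0x30[12] → 0x33007  P=1,RW=1,US=1,PS=0
  L2 @0x33[27] → 0x37007  P=1,RW=1,US=1,PS=0
  L3 @0x37[21] → 0x39007  P=1,RW=1,US=1,PS=0
  ✓ 0x3997E  — 4 lookups
#1 VA=0xF87C0000F53 (r,user):
  L0 @0x2E[31] → 0x3A007  P=1,RW=1,US=1,PS=0
  L1 @0x3A[31] → 0x3C087  P=1,RW=1,US=1,PS=1
  ✓ 0x3CF53 (huge @L1)  — 2 lookups
#2 VA=0x3028360EB26 (w,kernel):
  L0 @0x2E[6] → 0x3D007  P=1,RW=1,US=1,PS=0
  L1 @0x3D[10] → 0x40007  P=1,RW=1,US=1,PS=0
  L2 @0x40[27] → 0x43007  P=1,RW=1,US=1,PS=0
  L3 @0x43[14] → 0x45007  P=1,RW=1,US=1,PS=0
  ✓ 0x45B26  — 4 lookups
#3 VA=0x980000008A4 (w,user):
  L0 @0x2E[19] → 0x48087  P=1,RW=1,US=1,PS=1
  ✓ 0x488A4 (huge @L0)  — 1 lookups
#4 VA=0x40681C00865 (r,user):
  L0 @0x2E[8] → 0x49007  P=1,RW=1,US=1,PS=0
  L1 @0x49[26] → 0x4C007  P=1,RW=1,US=1,PS=0
  L2 @0x4C[14] → 0x29004  P=0,RW=0,US=1,PS=0
  ⇒ fault: PAGE_NOT_PRESENT  — 3 lookups
#5 VA=0xC00000007A2 (r,kernel):
  L0 @0x2E[24] → 0x4D087  P=1,RW=1,US=1,PS=1
  ✓ 0x4D7A2 (huge @L0)  — 1 lookups

Entries read for #2: 4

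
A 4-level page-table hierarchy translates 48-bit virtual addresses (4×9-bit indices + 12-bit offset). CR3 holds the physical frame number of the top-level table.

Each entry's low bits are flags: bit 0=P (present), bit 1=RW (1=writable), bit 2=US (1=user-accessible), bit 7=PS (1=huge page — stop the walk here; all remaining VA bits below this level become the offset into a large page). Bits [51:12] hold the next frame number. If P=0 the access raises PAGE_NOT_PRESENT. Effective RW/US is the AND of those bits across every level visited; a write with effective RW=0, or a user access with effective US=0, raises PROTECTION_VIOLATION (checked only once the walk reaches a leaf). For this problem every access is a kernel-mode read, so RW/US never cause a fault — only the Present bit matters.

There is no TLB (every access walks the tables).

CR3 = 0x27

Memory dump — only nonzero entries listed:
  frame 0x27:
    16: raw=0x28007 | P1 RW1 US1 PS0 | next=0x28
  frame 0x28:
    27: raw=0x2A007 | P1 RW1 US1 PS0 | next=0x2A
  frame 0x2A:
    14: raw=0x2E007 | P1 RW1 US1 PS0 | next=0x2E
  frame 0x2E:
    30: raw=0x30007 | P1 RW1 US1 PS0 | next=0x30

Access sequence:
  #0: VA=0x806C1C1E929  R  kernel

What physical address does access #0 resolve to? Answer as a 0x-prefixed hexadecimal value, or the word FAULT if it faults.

Walk each access:
#0 VA=0x806C1C1E929 (r,kernel):
  lvl0: tbl 0x27, slot 16 ⇒ 0x28007 (P1/RW1/US1/PS0)
  lvl1: tbl 0x28, slot 27 ⇒ 0x2A007 (P1/RW1/US1/PS0)
  lvl2: tbl 0x2A, slot 14 ⇒ 0x2E007 (P1/RW1/US1/PS0)
  lvl3: tbl 0x2E, slot 30 ⇒ 0x30007 (P1/RW1/US1/PS0)
  → PA=0x30929  (4 entries read)

Access #0 PA: 0x30929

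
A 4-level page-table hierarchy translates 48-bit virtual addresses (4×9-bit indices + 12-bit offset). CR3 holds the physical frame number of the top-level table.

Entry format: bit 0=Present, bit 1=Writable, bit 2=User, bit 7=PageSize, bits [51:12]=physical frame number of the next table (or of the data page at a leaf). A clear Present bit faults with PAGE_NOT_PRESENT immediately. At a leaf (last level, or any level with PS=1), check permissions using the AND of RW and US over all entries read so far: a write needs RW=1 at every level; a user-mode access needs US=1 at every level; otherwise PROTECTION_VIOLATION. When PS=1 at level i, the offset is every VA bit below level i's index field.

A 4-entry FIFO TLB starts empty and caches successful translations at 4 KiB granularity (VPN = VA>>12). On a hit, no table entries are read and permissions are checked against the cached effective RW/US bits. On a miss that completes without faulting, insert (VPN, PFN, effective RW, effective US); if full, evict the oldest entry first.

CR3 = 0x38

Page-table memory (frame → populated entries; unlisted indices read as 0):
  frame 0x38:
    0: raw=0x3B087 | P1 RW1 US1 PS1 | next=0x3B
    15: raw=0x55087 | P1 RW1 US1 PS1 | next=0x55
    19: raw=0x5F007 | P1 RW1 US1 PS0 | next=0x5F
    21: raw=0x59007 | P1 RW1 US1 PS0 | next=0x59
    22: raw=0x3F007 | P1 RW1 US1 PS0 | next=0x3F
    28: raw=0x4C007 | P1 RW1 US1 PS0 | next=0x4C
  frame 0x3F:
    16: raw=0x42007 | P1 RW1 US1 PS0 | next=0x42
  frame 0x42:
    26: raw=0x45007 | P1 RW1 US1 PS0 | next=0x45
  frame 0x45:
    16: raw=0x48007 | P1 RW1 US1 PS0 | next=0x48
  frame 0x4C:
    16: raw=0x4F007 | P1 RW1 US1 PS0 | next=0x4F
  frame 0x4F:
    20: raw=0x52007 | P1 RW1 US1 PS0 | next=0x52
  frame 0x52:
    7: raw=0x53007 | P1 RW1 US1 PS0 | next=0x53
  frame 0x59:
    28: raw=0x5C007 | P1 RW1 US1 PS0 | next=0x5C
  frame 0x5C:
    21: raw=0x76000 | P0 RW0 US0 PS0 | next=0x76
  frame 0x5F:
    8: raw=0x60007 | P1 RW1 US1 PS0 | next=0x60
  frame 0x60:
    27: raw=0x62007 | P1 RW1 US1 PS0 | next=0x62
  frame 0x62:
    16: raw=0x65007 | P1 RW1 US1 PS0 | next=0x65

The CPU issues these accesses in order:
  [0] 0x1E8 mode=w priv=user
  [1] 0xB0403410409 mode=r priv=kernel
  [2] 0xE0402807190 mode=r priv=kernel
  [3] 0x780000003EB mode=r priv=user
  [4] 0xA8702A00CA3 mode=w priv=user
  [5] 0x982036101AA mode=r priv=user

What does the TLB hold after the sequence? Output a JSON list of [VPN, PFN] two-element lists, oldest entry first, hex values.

Walk each access:
#0 VA=0x1E8 (w,user):
  L0 @0x38[0] → 0x3B087  P=1,RW=1,US=1,PS=1
  ⇒ phys 0x3B1E8 (huge @L0)  [1 reads]
#1 VA=0xB0403410409 (r,kernel):
  L0 @0x38[22] → 0x3F007  P=1,RW=1,US=1,PS=0
  L1 @0x3F[16] → 0x42007  P=1,RW=1,US=1,PS=0
  L2 @0x42[26] → 0x45007  P=1,RW=1,US=1,PS=0
  L3 @0x45[16] → 0x48007  P=1,RW=1,US=1,PS=0
  ⇒ phys 0x48409  [4 reads]
#2 VA=0xE0402807190 (r,kernel):
  L0 @0x38[28] → 0x4C007  P=1,RW=1,US=1,PS=0
  L1 @0x4C[16] → 0x4F007  P=1,RW=1,US=1,PS=0
  L2 @0x4F[20] → 0x52007  P=1,RW=1,US=1,PS=0
  L3 @0x52[7] → 0x53007  P=1,RW=1,US=1,PS=0
  ⇒ phys 0x53190  [4 reads]
#3 VA=0x780000003EB (r,user):
  L0 @0x38[15] → 0x55087  P=1,RW=1,US=1,PS=1
  ⇒ phys 0x553EB (huge @L0)  [1 reads]
#4 VA=0xA8702A00CA3 (w,user):
  L0 @0x38[21] → 0x59007  P=1,RW=1,US=1,PS=0
  L1 @0x59[28] → 0x5C007  P=1,RW=1,US=1,PS=0
  L2 @0x5C[21] → 0x76000  P=0,RW=0,US=0,PS=0
  ⇒ fault: PAGE_NOT_PRESENT  — 3 lookups
#5 VA=0x982036101AA (r,user):
  L0 @0x38[19] → 0x5F007  P=1,RW=1,US=1,PS=0
  L1 @0x5F[8] → 0x60007  P=1,RW=1,US=1,PS=0
  L2 @0x60[27] → 0x62007  P=1,RW=1,US=1,PS=0
  L3 @0x62[16] → 0x65007  P=1,RW=1,US=1,PS=0
  ⇒ phys 0x651AA  [4 reads]

TLB: [["0xB0403410", "0x48"], ["0xE0402807", "0x53"], ["0x78000000", "0x55"], ["0x98203610", "0x65"]]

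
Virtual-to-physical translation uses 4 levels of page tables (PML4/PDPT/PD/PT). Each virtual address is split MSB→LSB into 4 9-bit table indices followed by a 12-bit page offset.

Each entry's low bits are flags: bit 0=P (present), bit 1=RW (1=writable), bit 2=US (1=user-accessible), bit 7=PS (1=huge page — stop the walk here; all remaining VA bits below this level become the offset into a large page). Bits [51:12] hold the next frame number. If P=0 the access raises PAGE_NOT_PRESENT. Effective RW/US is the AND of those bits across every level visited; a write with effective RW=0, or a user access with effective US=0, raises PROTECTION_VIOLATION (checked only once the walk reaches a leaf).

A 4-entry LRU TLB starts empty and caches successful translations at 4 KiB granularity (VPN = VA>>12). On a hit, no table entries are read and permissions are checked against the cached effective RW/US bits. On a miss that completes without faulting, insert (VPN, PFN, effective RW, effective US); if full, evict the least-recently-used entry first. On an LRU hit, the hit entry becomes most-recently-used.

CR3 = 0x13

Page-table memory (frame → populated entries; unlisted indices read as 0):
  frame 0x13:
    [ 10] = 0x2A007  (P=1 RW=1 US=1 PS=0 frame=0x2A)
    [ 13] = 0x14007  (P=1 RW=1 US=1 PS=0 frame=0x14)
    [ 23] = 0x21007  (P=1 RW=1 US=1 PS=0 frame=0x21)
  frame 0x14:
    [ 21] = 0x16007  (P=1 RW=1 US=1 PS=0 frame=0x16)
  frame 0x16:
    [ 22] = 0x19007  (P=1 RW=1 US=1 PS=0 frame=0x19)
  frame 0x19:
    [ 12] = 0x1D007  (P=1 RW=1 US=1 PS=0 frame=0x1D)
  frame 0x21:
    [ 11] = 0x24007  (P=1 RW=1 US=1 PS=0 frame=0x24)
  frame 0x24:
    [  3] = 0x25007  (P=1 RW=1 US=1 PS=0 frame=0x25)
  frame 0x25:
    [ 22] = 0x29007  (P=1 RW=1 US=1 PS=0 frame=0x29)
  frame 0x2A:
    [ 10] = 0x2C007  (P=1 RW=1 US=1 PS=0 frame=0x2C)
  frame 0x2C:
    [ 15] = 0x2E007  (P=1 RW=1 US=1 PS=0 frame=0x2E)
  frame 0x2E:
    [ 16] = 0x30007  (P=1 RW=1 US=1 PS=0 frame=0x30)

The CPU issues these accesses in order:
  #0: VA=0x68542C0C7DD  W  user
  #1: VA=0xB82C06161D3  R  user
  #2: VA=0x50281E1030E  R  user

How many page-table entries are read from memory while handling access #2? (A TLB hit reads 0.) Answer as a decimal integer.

Trace:
#0 VA=0x68542C0C7DD (w,user):
  L0: frame=0x13 idx=13 entry=0x14007 [P=1 RW=1 US=1 PS=0]
  L1: frame=0x14 idx=21 entry=0x16007 [P=1 RW=1 US=1 PS=0]
  L2: frame=0x16 idx=22 entry=0x19007 [P=1 RW=1 US=1 PS=0]
  L3: frame=0x19 idx=12 entry=0x1D007 [P=1 RW=1 US=1 PS=0]
  ✓ 0x1D7DD  — 4 lookups
#1 VA=0xB82C06161D3 (r,user):
  L0: frame=0x13 idx=23 entry=0x21007 [P=1 RW=1 US=1 PS=0]
  L1: frame=0x21 idx=11 entry=0x24007 [P=1 RW=1 US=1 PS=0]
  L2: frame=0x24 idx=3 entry=0x25007 [P=1 RW=1 US=1 PS=0]
  L3: frame=0x25 idx=22 entry=0x29007 [P=1 RW=1 US=1 PS=0]
  ✓ 0x291D3  — 4 lookups
#2 VA=0x50281E1030E (r,user):
  L0: frame=0x13 idx=10 entry=0x2A007 [P=1 RW=1 US=1 PS=0]
  L1: frame=0x2A idx=10 entry=0x2C007 [P=1 RW=1 US=1 PS=0]
  L2: frame=0x2C idx=15 entry=0x2E007 [P=1 RW=1 US=1 PS=0]
  L3: frame=0x2E idx=16 entry=0x30007 [P=1 RW=1 US=1 PS=0]
  ✓ 0x3030E  — 4 lookups

Entries read for #2: 4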